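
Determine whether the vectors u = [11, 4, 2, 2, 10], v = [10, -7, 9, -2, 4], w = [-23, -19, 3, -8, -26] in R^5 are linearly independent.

Row-reduce the matrix whose columns are u, v, w.
The reduction yields 2 nonzero rows, so the rank is 2.
Since rank 2 < 3, the set is linearly dependent.
Indeed 3u - v + w = 0.

linearly dependent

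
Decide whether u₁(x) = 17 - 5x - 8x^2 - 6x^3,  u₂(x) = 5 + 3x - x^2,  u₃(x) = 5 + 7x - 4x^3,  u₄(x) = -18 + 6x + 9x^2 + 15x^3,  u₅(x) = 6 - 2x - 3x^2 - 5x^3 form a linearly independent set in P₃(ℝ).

linearly dependent

Take coordinates with respect to the standard basis {1, x, …, x^3}.
There are 5 vectors in a 4-dimensional space, so they cannot be linearly independent.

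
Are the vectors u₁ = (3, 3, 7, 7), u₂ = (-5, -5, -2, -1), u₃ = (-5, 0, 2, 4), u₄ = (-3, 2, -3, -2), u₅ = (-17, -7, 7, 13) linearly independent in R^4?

There are 5 vectors in a 4-dimensional space, so they cannot be linearly independent.

linearly dependent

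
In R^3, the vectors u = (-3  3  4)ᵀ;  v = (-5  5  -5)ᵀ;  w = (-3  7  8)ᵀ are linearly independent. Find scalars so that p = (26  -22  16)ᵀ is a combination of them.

Set up the augmented matrix [u | v | w | p] and row-reduce.
Back-substitution yields (α₁, α₂, α₃) = (-3, -4, 1).

p = -3u - 4v + w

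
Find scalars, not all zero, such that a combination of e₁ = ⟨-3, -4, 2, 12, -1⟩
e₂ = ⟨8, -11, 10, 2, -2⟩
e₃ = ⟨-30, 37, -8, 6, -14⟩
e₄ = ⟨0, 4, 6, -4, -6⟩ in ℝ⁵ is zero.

Set up α₁e₁ + … + α₄e₄ = 0 and solve the homogeneous system.
One solution (up to scaling) is (2, -3, -1, 3).

2e₁ - 3e₂ - e₃ + 3e₄ = 0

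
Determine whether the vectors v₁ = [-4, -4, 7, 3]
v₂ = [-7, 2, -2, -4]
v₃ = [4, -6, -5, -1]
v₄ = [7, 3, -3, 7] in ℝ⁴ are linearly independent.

The matrix [v₁|v₂|v₃|v₄] has determinant 3184.
A nonzero determinant means the columns are linearly independent.

linearly independent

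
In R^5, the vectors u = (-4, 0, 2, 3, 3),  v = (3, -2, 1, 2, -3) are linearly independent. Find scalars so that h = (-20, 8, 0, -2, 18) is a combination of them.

Set up the augmented matrix [u | v | h] and row-reduce.
Row-reducing the augmented matrix gives the unique coefficients (a₁, a₂) = (2, -4).

h = 2u - 4v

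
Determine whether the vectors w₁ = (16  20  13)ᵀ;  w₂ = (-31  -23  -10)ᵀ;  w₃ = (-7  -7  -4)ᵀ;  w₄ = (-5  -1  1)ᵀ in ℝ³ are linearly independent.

linearly dependent

There are 4 vectors in a 3-dimensional space, so they cannot be linearly independent.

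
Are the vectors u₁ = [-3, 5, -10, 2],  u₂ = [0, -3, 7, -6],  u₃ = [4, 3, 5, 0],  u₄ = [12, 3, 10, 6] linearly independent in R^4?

Row-reduce the matrix whose columns are u₁, u₂, u₃, u₄.
The reduction yields 4 nonzero rows, so the rank is 4.
Since rank = 4 (the number of vectors), the set is linearly independent.

linearly independent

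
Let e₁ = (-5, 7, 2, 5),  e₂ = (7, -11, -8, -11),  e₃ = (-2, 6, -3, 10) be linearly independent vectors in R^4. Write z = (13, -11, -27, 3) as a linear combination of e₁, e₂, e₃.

Set up the augmented matrix [e₁ | e₂ | e₃ | z] and row-reduce.
Back-substitution yields (α₁, α₂, α₃) = (-1, 2, 3).

z = -e₁ + 2e₂ + 3e₃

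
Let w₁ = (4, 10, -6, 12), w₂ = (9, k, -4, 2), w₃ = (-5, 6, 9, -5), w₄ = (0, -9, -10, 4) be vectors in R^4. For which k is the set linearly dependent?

The vectors are dependent exactly when the determinant of the matrix with rows w₁, w₂, w₃, w₄ vanishes.
The determinant works out to 424*k + 1378.
This vanishes exactly when k = -13/4.

k = -13/4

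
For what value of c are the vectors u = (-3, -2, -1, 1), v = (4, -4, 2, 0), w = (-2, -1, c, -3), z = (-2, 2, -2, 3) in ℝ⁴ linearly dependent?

Place the vectors as rows of a 4×4 matrix; dependence ⇔ determinant zero.
Expanding, det = 60*c - 30.
This vanishes exactly when c = 1/2.

c = 1/2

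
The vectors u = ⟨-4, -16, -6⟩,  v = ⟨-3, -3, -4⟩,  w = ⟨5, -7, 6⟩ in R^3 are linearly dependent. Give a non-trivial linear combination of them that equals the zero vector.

u - 3v - w = 0

Set up α₁u + … + α₃w = 0 and solve the homogeneous system.
A generator of the null space is (1, -3, -1).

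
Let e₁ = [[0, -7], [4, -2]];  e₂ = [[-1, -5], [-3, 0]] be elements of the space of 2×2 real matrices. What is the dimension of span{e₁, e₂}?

dim = 2

Represent each element by its coordinate vector in ℝ⁴.
Form the matrix with e₁, e₂ as columns and reduce.
There are 2 pivot columns, so rank = 2.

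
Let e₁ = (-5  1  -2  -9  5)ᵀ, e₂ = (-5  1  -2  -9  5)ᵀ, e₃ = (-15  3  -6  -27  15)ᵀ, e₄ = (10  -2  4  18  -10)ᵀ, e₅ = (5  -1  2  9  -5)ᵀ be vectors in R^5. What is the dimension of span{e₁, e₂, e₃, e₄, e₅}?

dim = 1

Row-reduce the 5×5 matrix with these as rows.
The echelon form has 1 nonzero row, so the rank is 1.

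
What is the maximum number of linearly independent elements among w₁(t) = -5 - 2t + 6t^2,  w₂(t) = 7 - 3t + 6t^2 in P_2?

Represent each element by its coordinate vector in ℝ³.
Row-reduce the 2×3 matrix with these as rows.
The echelon form has 2 nonzero rows, so the rank is 2.

2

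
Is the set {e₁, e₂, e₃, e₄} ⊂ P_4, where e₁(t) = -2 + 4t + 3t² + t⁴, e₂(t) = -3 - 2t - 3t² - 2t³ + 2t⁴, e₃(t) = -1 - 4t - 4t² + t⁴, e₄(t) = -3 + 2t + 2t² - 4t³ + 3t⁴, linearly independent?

linearly independent

Write each element as a coordinate vector in ℝ⁵ using {1, t, …, t⁴}.
Place the vectors as rows of a 4×5 matrix and reduce to echelon form.
The reduction yields 4 nonzero rows, so the rank is 4.
Since rank = 4 (the number of vectors), the set is linearly independent.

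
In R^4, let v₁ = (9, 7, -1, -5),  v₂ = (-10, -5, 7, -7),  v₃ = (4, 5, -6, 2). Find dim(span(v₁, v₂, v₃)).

3

Form the matrix with v₁, v₂, v₃ as columns and reduce.
Exactly 3 pivots survive; hence the rank is 3.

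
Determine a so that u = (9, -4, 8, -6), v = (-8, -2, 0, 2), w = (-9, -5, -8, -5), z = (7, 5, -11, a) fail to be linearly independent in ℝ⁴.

The set is linearly dependent precisely when det[u; v; w; z] = 0.
Cofactor expansion gives det = 576*a + 1800.
This vanishes exactly when a = -25/8.

a = -25/8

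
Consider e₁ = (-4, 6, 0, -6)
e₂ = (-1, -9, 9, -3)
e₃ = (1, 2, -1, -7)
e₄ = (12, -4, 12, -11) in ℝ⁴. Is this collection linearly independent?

linearly independent

Form the 4×4 matrix with these as columns; its determinant is 6468.
A nonzero determinant means the columns are linearly independent.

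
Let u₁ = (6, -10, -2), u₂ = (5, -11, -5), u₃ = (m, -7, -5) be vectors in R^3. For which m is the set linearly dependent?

Dependence holds iff the 3×3 matrix [u₁ u₂ u₃] is singular.
Cofactor expansion gives det = 28*m - 60.
Solving 28*m - 60 = 0 yields m = 15/7.

m = 15/7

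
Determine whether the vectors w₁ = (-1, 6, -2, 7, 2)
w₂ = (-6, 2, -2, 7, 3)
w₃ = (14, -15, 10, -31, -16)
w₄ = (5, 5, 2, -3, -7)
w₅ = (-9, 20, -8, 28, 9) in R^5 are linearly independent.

linearly dependent

Place the vectors as rows of a 5×5 matrix and reduce to echelon form.
The reduction yields 3 nonzero rows, so the rank is 3.
Since rank 3 < 5, the set is linearly dependent.
Indeed 3w₁ + w₂ + w₃ - w₄ = 0.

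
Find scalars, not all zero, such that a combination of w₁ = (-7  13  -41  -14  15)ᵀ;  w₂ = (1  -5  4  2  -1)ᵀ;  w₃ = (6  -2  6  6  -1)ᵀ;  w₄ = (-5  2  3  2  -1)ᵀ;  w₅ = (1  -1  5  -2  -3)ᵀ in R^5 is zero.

w₁ + 2w₂ + 2w₃ + 2w₄ + 3w₅ = 0

Solve the homogeneous system with w₁, w₂, w₃, w₄, w₅ as columns by row-reducing the coefficient matrix.
A generator of the null space is (1, 2, 2, 2, 3).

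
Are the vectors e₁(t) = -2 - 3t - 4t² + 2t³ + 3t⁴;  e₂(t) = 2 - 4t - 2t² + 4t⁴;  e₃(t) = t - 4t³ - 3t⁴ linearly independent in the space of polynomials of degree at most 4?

linearly independent

Write each element as a coordinate vector in ℝ⁵ using {1, t, …, t⁴}.
Place the vectors as rows of a 3×5 matrix and reduce to echelon form.
The reduction yields 3 nonzero rows, so the rank is 3.
Since rank = 3 (the number of vectors), the set is linearly independent.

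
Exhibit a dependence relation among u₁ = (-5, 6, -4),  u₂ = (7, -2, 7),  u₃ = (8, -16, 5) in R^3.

3u₁ + u₂ + u₃ = 0

Row-reduce the matrix with u₁, u₂, u₃ as columns; the null space gives the coefficients.
A generator of the null space is (3, 1, 1).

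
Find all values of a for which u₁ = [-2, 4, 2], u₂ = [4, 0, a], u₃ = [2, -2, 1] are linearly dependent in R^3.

Place the vectors as rows of a 3×3 matrix; dependence ⇔ determinant zero.
Expanding, det = 4*a - 32.
Setting this to zero gives a = 8.

a = 8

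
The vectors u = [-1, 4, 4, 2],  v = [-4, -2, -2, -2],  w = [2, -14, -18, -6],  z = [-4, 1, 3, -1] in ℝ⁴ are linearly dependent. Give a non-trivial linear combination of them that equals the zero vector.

2u - 2v + w + 2z = 0

Write the vectors as columns of a matrix and find a nonzero vector in its null space.
One solution (up to scaling) is (2, -2, 1, 2).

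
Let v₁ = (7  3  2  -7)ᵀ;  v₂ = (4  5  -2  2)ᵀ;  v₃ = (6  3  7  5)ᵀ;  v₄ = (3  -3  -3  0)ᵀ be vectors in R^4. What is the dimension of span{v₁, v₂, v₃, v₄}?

dim = 4

Row-reduce the 4×4 matrix with these as rows.
There are 4 pivot columns, so rank = 4.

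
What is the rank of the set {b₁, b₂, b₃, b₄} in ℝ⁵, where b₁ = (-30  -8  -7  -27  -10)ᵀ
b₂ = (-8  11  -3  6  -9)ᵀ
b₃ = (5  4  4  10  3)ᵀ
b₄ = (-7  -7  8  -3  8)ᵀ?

rank 3

Form the matrix with b₁, b₂, b₃, b₄ as columns and reduce.
Reduction leaves 3 leading entries, giving rank 3.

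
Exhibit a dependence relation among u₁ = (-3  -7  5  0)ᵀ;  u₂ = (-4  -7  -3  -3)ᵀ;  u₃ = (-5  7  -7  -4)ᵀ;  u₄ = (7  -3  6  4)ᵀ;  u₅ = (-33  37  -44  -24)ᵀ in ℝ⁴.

Write the vectors as columns of a matrix and find a nonzero vector in its null space.
A generator of the null space is (1, 0, -3, 3, 1).

u₁ - 3u₃ + 3u₄ + u₅ = 0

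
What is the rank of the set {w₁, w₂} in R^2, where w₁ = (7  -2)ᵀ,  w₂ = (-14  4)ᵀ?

Row-reduce the 2×2 matrix with these as rows.
Exactly 1 pivot survives; hence the rank is 1.

rank 1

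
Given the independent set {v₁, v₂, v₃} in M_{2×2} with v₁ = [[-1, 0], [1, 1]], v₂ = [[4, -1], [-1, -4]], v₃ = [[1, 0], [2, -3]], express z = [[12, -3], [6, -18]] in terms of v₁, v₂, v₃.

Identify each element with its coordinate vector in ℝ⁴ via {E₁₁, E₁₂, E₂₁, E₂₂}.
Solve the system with v₁, v₂, v₃ as columns and z as the right-hand side.
Back-substitution yields (a₁, a₂, a₃) = (3, 3, 3).

z = 3v₁ + 3v₂ + 3v₃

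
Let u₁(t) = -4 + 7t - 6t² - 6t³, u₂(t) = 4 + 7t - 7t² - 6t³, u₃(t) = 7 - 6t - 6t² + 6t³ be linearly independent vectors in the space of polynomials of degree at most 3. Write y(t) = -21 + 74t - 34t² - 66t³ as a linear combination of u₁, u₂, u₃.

y = 4u₁ + 4u₂ - 3u₃

Identify each element with its coordinate vector in ℝ⁴ via {1, t, …, t³}.
Write y = α₁u₁ + … + α₃u₃ and equate components.
The system has the unique solution (α₁, α₂, α₃) = (4, 4, -3).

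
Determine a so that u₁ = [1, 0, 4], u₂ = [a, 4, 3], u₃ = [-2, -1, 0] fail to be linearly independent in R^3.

The set is linearly dependent precisely when det[u₁; u₂; u₃] = 0.
The determinant works out to 35 - 4*a.
Solving 35 - 4*a = 0 yields a = 35/4.

a = 35/4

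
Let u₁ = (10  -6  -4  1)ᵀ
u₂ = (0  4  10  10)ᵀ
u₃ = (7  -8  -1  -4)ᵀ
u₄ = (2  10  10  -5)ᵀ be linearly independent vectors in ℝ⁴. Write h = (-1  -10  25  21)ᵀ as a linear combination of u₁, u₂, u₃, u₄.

h = -2u₁ + 3u₂ + 3u₃ - u₄

Solve the system with u₁, u₂, u₃, u₄ as columns and h as the right-hand side.
Row-reducing the augmented matrix gives the unique coefficients (α₁, …, α₄) = (-2, 3, 3, -1).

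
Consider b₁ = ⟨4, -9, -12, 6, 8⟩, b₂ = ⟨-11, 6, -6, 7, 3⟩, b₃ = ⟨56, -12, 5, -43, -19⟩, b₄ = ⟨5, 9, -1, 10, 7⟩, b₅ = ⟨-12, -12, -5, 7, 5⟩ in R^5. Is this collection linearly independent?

linearly dependent

The matrix [b₁|b₂|b₃|b₄|b₅] has determinant 0.
A zero determinant means the columns are linearly dependent.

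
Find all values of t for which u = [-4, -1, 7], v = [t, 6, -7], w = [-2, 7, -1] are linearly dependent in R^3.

The vectors are dependent exactly when the determinant of the matrix with rows u, v, w vanishes.
Expanding, det = 48*t - 102.
Solving 48*t - 102 = 0 yields t = 17/8.

t = 17/8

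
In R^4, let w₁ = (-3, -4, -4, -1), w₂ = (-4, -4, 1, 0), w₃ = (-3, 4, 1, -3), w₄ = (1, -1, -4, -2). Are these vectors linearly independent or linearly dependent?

linearly independent

The matrix [w₁|w₂|w₃|w₄] has determinant -230.
A nonzero determinant means the columns are linearly independent.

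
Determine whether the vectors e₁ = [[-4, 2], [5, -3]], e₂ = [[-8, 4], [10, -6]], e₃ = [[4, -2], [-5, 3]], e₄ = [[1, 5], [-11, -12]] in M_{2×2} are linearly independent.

Write each element as a coordinate vector in ℝ⁴ using {E₁₁, E₁₂, E₂₁, E₂₂}.
Row-reduce the matrix whose columns are e₁, e₂, e₃, e₄.
The reduction yields 2 nonzero rows, so the rank is 2.
Since rank 2 < 4, the set is linearly dependent.
Indeed 2e₁ - e₂ = 0.

linearly dependent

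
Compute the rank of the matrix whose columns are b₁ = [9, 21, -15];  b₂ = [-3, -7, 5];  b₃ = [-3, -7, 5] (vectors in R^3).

Apply Gaussian elimination to the matrix whose rows are b₁, b₂, b₃.
The echelon form has 1 nonzero row, so the rank is 1.

rank 1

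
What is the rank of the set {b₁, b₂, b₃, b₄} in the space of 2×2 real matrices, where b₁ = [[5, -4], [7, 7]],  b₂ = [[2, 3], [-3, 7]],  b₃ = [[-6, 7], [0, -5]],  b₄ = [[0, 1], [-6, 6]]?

Represent each element by its coordinate vector in ℝ⁴.
Row-reduce the 4×4 matrix with these as rows.
The echelon form has 4 nonzero rows, so the rank is 4.

rank 4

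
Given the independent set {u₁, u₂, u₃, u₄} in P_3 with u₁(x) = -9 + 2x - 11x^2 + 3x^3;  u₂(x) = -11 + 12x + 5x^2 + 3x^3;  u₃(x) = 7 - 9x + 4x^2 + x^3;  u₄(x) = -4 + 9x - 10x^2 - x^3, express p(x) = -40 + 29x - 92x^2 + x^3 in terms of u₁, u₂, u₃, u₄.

p = 4u₁ - 2u₂ - 2u₃ + 3u₄

Take coordinate vectors relative to {1, x, …, x^3}.
Solve the system with u₁, u₂, u₃, u₄ as columns and p as the right-hand side.
Back-substitution yields (a₁, …, a₄) = (4, -2, -2, 3).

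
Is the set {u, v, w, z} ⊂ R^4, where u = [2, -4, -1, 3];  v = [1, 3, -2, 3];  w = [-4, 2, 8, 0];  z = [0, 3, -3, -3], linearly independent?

Place the vectors as rows of a 4×4 matrix and reduce to echelon form.
The reduction yields 3 nonzero rows, so the rank is 3.
Since rank 3 < 4, the set is linearly dependent.
Indeed 2u + w + 2z = 0.

linearly dependent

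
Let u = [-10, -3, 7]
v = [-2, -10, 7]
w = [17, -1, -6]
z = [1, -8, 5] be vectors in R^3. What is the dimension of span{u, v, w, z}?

dim = 3

Apply Gaussian elimination to the matrix whose rows are u, v, w, z.
Reduction leaves 3 leading entries, giving rank 3.
(With 4 elements in a 3-dimensional space the rank is at most 3.)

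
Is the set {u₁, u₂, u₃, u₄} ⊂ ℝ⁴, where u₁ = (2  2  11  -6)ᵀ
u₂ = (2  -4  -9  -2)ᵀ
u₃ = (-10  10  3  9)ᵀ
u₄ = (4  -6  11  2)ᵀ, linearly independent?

linearly independent

The matrix [u₁|u₂|u₃|u₄] has determinant -1292.
A nonzero determinant means the columns are linearly independent.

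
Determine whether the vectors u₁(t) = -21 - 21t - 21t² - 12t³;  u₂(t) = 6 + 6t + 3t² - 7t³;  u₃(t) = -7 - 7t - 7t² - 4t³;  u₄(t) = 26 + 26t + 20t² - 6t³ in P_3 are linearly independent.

linearly dependent

Take coordinates with respect to the standard basis {1, t, …, t³}.
One vector is a scalar multiple of another, so the set is dependent.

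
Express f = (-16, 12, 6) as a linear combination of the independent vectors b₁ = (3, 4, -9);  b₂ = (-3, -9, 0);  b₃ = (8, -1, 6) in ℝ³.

f = -2b₁ - 2b₂ - 2b₃

Since b₁, b₂, b₃ are independent, the coefficients expressing f are uniquely determined by a linear system.
Row-reducing the augmented matrix gives the unique coefficients (c₁, c₂, c₃) = (-2, -2, -2).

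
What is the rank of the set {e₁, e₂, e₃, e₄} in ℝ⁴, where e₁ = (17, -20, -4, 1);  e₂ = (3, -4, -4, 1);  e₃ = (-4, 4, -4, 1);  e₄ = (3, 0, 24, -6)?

rank 2

Put the 4×4 matrix [e₁|e₂|e₃|e₄] into echelon form.
There are 2 pivot columns, so rank = 2.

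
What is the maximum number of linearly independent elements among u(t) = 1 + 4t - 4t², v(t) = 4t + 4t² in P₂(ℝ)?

Represent each element by its coordinate vector in ℝ³.
Put the 3×2 matrix [u|v] into echelon form.
There are 2 pivot columns, so rank = 2.

2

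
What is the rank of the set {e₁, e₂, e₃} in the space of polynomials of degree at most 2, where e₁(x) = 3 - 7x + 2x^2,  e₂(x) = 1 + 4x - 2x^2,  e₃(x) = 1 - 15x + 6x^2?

2

Use coordinates relative to {1, x, x^2}.
Apply Gaussian elimination to the matrix whose rows are e₁, e₂, e₃.
There are 2 pivot columns, so rank = 2.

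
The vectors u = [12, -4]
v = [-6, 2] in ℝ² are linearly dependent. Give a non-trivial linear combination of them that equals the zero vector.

u + 2v = 0

Solve the homogeneous system with u, v as columns by row-reducing the coefficient matrix.
The free variable yields coefficients (1, 2) (any nonzero multiple also works).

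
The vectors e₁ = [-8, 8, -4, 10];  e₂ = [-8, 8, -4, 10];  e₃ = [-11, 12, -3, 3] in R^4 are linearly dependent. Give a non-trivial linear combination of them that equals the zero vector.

Row-reduce the matrix with e₁, e₂, e₃ as columns; the null space gives the coefficients.
A generator of the null space is (1, -1, 0).

e₁ - e₂ = 0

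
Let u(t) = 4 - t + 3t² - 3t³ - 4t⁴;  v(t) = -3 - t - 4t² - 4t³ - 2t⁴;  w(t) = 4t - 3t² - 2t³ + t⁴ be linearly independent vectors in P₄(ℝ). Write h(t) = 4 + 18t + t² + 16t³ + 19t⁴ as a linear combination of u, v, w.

h = -2u - 4v + 3w

Take coordinate vectors relative to {1, t, …, t⁴}.
Since u, v, w are independent, the coefficients expressing h are uniquely determined by a linear system.
The system has the unique solution (a₁, a₂, a₃) = (-2, -4, 3).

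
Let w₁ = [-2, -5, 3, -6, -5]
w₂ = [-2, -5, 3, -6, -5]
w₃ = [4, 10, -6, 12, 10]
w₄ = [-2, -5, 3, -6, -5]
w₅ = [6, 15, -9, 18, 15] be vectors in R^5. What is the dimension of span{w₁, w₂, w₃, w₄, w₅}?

1

Put the 5×5 matrix [w₁|w₂|w₃|w₄|w₅] into echelon form.
The echelon form has 1 nonzero row, so the rank is 1.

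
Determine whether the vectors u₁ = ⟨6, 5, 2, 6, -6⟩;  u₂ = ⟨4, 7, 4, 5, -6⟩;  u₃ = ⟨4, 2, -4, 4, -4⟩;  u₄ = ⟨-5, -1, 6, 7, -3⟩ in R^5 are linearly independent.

linearly independent

Place the vectors as rows of a 4×5 matrix and reduce to echelon form.
The reduction yields 4 nonzero rows, so the rank is 4.
Since rank = 4 (the number of vectors), the set is linearly independent.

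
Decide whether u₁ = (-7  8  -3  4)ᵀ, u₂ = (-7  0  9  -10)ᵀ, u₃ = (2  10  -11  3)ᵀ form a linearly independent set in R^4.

linearly independent

Row-reduce the matrix whose columns are u₁, u₂, u₃.
The reduction yields 3 nonzero rows, so the rank is 3.
Since rank = 3 (the number of vectors), the set is linearly independent.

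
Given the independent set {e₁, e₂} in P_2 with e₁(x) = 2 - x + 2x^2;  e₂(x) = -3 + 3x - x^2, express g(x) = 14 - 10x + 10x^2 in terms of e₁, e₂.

Identify each element with its coordinate vector in ℝ³ via {1, x, x^2}.
Set up the augmented matrix [e₁ | e₂ | g] and row-reduce.
Back-substitution yields (α₁, α₂) = (4, -2).

g = 4e₁ - 2e₂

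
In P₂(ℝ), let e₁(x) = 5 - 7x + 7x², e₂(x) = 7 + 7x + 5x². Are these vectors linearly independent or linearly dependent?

linearly independent

Write each element as a coordinate vector in ℝ³ using {1, x, x²}.
Place the vectors as rows of a 2×3 matrix and reduce to echelon form.
The reduction yields 2 nonzero rows, so the rank is 2.
Since rank = 2 (the number of vectors), the set is linearly independent.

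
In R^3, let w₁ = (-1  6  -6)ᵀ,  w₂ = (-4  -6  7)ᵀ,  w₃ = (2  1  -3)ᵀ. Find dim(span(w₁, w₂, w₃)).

Put the 3×3 matrix [w₁|w₂|w₃] into echelon form.
Reduction leaves 3 leading entries, giving rank 3.

3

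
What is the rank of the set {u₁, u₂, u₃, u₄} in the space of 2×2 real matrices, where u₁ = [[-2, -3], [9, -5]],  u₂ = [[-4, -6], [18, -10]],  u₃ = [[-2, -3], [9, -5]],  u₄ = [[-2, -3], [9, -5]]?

Pass to coordinate vectors with respect to the basis {E₁₁, E₁₂, E₂₁, E₂₂}.
Put the 4×4 matrix [u₁|u₂|u₃|u₄] into echelon form.
Reduction leaves 1 leading entry, giving rank 1.

1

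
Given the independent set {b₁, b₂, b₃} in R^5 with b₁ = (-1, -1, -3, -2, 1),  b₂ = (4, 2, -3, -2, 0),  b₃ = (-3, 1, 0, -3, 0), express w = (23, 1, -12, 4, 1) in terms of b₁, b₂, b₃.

Write w = a₁b₁ + … + a₃b₃ and equate components.
Row-reducing the augmented matrix gives the unique coefficients (a₁, a₂, a₃) = (1, 3, -4).

w = b₁ + 3b₂ - 4b₃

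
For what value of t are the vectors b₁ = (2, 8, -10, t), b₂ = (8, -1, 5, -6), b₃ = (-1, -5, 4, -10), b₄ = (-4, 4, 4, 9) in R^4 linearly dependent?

t = 49/3

Place the vectors as rows of a 4×4 matrix; dependence ⇔ determinant zero.
The determinant works out to 396*t - 6468.
This vanishes exactly when t = 49/3.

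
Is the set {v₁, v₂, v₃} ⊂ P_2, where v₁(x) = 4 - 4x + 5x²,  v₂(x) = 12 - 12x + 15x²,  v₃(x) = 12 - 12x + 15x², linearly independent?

linearly dependent

Take coordinates with respect to the standard basis {1, x, x²}.
The matrix [v₁|v₂|v₃] has determinant 0.
A zero determinant means the columns are linearly dependent.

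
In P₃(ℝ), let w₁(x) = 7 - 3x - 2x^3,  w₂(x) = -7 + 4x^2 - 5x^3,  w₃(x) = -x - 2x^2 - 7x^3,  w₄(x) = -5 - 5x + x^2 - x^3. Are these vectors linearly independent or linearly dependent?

Take coordinates with respect to the standard basis {1, x, …, x^3}.
Row-reduce the matrix whose columns are w₁, w₂, w₃, w₄.
The reduction yields 4 nonzero rows, so the rank is 4.
Since rank = 4 (the number of vectors), the set is linearly independent.

linearly independent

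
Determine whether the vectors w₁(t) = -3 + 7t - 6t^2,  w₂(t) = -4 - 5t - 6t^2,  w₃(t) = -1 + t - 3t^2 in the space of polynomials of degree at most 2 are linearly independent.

linearly independent

Take coordinates with respect to the standard basis {1, t, t^2}.
The matrix [w₁|w₂|w₃] has determinant -51.
A nonzero determinant means the columns are linearly independent.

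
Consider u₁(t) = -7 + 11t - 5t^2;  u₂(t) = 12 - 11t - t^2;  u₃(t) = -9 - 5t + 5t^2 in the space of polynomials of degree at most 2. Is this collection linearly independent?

linearly independent

Write each element as a coordinate vector in ℝ³ using {1, t, t^2}.
Form the 3×3 matrix with these as columns; its determinant is 654.
A nonzero determinant means the columns are linearly independent.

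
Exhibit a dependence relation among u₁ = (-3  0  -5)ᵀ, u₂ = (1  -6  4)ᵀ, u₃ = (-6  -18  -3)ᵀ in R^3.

Solve the homogeneous system with u₁, u₂, u₃ as columns by row-reducing the coefficient matrix.
The free variable yields coefficients (3, 3, -1) (any nonzero multiple also works).

3u₁ + 3u₂ - u₃ = 0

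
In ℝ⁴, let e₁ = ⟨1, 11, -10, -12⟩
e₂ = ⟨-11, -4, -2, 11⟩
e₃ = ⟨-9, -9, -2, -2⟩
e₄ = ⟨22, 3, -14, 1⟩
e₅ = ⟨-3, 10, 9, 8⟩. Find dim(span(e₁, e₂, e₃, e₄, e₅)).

4

Form the matrix with e₁, e₂, e₃, e₄, e₅ as columns and reduce.
There are 4 pivot columns, so rank = 4.
(With 5 elements in a 4-dimensional space the rank is at most 4.)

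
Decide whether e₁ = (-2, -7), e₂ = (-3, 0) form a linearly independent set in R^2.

Place the vectors as rows of a 2×2 matrix and reduce to echelon form.
The reduction yields 2 nonzero rows, so the rank is 2.
Since rank = 2 (the number of vectors), the set is linearly independent.

linearly independent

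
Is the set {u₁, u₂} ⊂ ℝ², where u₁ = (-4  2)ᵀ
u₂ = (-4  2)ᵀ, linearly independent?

linearly dependent

Row-reduce the matrix whose columns are u₁, u₂.
The reduction yields 1 nonzero row, so the rank is 1.
Since rank 1 < 2, the set is linearly dependent.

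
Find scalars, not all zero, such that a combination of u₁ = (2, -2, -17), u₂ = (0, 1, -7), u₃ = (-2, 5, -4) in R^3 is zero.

u₁ - 3u₂ + u₃ = 0

Row-reduce the matrix with u₁, u₂, u₃ as columns; the null space gives the coefficients.
The free variable yields coefficients (1, -3, 1) (any nonzero multiple also works).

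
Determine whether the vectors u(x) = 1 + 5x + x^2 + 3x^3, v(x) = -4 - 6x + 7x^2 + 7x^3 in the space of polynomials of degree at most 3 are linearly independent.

linearly independent

Write each element as a coordinate vector in ℝ⁴ using {1, x, …, x^3}.
Row-reduce the matrix whose columns are u, v.
The reduction yields 2 nonzero rows, so the rank is 2.
Since rank = 2 (the number of vectors), the set is linearly independent.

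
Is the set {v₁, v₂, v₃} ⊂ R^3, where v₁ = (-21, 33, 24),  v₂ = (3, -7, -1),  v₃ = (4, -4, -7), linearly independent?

Place the vectors as rows of a 3×3 matrix and reduce to echelon form.
The reduction yields 2 nonzero rows, so the rank is 2.
Since rank 2 < 3, the set is linearly dependent.

linearly dependent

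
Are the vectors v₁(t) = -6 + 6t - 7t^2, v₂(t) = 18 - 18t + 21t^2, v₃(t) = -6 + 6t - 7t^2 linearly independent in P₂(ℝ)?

linearly dependent

Take coordinates with respect to the standard basis {1, t, t^2}.
Place the vectors as rows of a 3×3 matrix and reduce to echelon form.
The reduction yields 1 nonzero row, so the rank is 1.
Since rank 1 < 3, the set is linearly dependent.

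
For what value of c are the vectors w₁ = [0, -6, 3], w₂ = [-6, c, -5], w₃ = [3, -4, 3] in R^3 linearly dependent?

c = 6

The set is linearly dependent precisely when det[w₁; w₂; w₃] = 0.
Expanding, det = 54 - 9*c.
Setting this to zero gives c = 6.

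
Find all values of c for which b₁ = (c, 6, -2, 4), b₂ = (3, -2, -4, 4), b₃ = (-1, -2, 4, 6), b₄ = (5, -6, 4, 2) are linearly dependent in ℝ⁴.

The set is linearly dependent precisely when det[b₁; b₂; b₃; b₄] = 0.
Cofactor expansion gives det = 224*c + 1696.
This vanishes exactly when c = -53/7.

c = -53/7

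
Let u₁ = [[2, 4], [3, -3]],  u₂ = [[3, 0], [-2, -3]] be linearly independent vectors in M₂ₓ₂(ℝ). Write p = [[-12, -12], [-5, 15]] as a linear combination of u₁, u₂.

p = -3u₁ - 2u₂

Identify each element with its coordinate vector in ℝ⁴ via {E₁₁, E₁₂, E₂₁, E₂₂}.
Write p = α₁u₁ + α₂u₂ and equate components.
Row-reducing the augmented matrix gives the unique coefficients (α₁, α₂) = (-3, -2).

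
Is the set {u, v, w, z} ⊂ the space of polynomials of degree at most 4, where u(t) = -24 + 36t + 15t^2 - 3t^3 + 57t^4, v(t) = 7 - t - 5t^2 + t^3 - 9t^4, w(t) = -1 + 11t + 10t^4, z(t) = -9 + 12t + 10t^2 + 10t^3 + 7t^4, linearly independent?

linearly dependent

Take coordinates with respect to the standard basis {1, t, …, t^4}.
Place the vectors as rows of a 4×5 matrix and reduce to echelon form.
The reduction yields 3 nonzero rows, so the rank is 3.
Since rank 3 < 4, the set is linearly dependent.
Indeed u + 3v - 3w = 0.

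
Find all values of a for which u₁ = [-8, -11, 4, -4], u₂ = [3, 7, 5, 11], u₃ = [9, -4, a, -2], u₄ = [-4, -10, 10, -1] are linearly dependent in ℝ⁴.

a = 13

The vectors are dependent exactly when the determinant of the matrix with rows u₁, u₂, u₃, u₄ vanishes.
Expanding, det = 4745 - 365*a.
Solving 4745 - 365*a = 0 yields a = 13.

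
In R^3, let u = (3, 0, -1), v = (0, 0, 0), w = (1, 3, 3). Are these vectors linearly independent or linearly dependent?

One of the vectors is the zero vector, so the set is linearly dependent.

linearly dependent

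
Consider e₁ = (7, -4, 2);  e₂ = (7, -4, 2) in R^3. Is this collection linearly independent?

Two of the vectors are equal, giving an immediate dependence.

linearly dependent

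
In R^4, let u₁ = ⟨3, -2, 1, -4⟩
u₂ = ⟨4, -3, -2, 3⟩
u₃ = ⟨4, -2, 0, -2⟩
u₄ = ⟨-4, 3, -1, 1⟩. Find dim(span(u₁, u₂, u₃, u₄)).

4

Apply Gaussian elimination to the matrix whose rows are u₁, u₂, u₃, u₄.
The echelon form has 4 nonzero rows, so the rank is 4.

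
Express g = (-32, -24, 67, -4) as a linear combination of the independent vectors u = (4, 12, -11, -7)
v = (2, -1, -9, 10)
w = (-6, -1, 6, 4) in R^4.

Since u, v, w are independent, the coefficients expressing g are uniquely determined by a linear system.
Back-substitution yields (c₁, c₂, c₃) = (-2, -3, 3).

g = -2u - 3v + 3w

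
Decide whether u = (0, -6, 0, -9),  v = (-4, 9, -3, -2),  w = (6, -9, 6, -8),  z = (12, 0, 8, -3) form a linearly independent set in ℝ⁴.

Row-reduce the matrix whose columns are u, v, w, z.
The reduction yields 4 nonzero rows, so the rank is 4.
Since rank = 4 (the number of vectors), the set is linearly independent.

linearly independent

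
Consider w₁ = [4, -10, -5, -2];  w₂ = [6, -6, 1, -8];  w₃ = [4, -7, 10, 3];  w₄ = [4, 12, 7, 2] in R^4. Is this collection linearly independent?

linearly independent

Form the 4×4 matrix with these as columns; its determinant is 9212.
A nonzero determinant means the columns are linearly independent.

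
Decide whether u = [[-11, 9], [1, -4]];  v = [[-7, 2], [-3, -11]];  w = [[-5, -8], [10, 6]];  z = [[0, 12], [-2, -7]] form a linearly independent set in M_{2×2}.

Write each element as a coordinate vector in ℝ⁴ using {E₁₁, E₁₂, E₂₁, E₂₂}.
Form the 4×4 matrix with these as columns; its determinant is -10135.
A nonzero determinant means the columns are linearly independent.

linearly independent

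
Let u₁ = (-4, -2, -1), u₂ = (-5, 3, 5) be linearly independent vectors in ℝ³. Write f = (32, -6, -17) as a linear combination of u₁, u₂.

Since u₁, u₂ are independent, the coefficients expressing f are uniquely determined by a linear system.
Row-reducing the augmented matrix gives the unique coefficients (α₁, α₂) = (-3, -4).

f = -3u₁ - 4u₂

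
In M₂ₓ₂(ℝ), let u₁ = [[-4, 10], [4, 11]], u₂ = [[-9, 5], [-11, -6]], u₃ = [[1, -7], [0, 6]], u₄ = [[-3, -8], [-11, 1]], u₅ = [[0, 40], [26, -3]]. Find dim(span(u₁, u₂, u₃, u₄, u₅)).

Represent each element by its coordinate vector in ℝ⁴.
Form the matrix with u₁, u₂, u₃, u₄, u₅ as columns and reduce.
Reduction leaves 4 leading entries, giving rank 4.
(With 5 elements in a 4-dimensional space the rank is at most 4.)

dim = 4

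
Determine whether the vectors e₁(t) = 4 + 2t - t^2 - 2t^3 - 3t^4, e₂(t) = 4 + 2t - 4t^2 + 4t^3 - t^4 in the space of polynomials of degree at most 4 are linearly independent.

linearly independent

Write each element as a coordinate vector in ℝ⁵ using {1, t, …, t^4}.
Place the vectors as rows of a 2×5 matrix and reduce to echelon form.
The reduction yields 2 nonzero rows, so the rank is 2.
Since rank = 2 (the number of vectors), the set is linearly independent.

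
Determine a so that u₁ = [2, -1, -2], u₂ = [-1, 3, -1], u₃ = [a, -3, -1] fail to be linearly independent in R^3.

a = 17/7

The set is linearly dependent precisely when det[u₁; u₂; u₃] = 0.
Cofactor expansion gives det = 7*a - 17.
Setting this to zero gives a = 17/7.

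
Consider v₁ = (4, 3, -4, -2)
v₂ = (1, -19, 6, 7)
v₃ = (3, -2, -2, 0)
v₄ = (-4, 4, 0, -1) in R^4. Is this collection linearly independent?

linearly dependent

Row-reduce the matrix whose columns are v₁, v₂, v₃, v₄.
The reduction yields 3 nonzero rows, so the rank is 3.
Since rank 3 < 4, the set is linearly dependent.
Indeed 3v₁ + v₂ - 3v₃ + v₄ = 0.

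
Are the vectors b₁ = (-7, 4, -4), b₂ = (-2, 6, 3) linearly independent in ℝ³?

Row-reduce the matrix whose columns are b₁, b₂.
The reduction yields 2 nonzero rows, so the rank is 2.
Since rank = 2 (the number of vectors), the set is linearly independent.

linearly independent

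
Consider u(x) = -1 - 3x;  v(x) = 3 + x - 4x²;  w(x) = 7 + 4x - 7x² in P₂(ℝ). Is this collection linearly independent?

linearly independent

Take coordinates with respect to the standard basis {1, x, x²}.
Row-reduce the matrix whose columns are u, v, w.
The reduction yields 3 nonzero rows, so the rank is 3.
Since rank = 3 (the number of vectors), the set is linearly independent.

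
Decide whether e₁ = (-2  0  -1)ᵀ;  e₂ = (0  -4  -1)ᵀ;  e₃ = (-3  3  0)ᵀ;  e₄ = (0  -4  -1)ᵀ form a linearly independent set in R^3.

linearly dependent

There are 4 vectors in a 3-dimensional space, so they cannot be linearly independent.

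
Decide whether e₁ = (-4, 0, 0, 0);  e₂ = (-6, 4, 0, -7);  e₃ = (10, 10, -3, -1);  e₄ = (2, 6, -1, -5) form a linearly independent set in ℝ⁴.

linearly dependent

Form the 4×4 matrix with these as columns; its determinant is 0.
A zero determinant means the columns are linearly dependent.
Indeed 2e₁ - 2e₂ - e₃ + 3e₄ = 0.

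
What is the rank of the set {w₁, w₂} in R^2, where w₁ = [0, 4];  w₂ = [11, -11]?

Row-reduce the 2×2 matrix with these as rows.
Reduction leaves 2 leading entries, giving rank 2.

rank 2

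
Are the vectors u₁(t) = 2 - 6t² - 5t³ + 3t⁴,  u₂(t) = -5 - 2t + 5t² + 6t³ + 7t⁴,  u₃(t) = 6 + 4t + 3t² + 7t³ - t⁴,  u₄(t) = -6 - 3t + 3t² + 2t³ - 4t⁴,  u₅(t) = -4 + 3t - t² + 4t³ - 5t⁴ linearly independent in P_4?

linearly independent

Take coordinates with respect to the standard basis {1, t, …, t⁴}.
Row-reduce the matrix whose columns are u₁, u₂, u₃, u₄, u₅.
The reduction yields 5 nonzero rows, so the rank is 5.
Since rank = 5 (the number of vectors), the set is linearly independent.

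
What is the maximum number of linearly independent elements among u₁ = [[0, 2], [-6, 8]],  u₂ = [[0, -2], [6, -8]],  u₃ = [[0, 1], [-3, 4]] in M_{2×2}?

1

Use coordinates relative to {E₁₁, E₁₂, E₂₁, E₂₂}.
Put the 4×3 matrix [u₁|u₂|u₃] into echelon form.
Exactly 1 pivot survives; hence the rank is 1.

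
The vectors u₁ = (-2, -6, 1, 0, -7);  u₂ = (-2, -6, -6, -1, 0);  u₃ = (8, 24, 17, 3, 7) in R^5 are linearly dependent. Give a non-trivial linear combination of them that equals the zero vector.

u₁ + 3u₂ + u₃ = 0

Write the vectors as columns of a matrix and find a nonzero vector in its null space.
A generator of the null space is (1, 3, 1).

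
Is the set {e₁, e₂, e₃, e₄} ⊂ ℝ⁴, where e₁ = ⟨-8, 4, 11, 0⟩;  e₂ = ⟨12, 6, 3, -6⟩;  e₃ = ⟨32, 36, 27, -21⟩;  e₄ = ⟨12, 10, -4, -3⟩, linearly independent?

linearly dependent

Form the 4×4 matrix with these as columns; its determinant is 0.
A zero determinant means the columns are linearly dependent.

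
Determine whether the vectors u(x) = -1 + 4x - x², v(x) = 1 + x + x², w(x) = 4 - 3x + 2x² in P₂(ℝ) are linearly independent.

Write each element as a coordinate vector in ℝ³ using {1, x, x²}.
Row-reduce the matrix whose columns are u, v, w.
The reduction yields 3 nonzero rows, so the rank is 3.
Since rank = 3 (the number of vectors), the set is linearly independent.

linearly independent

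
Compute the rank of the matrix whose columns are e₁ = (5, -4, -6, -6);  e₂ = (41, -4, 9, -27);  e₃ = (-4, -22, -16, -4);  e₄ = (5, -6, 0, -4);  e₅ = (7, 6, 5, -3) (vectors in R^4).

rank 3

Row-reduce the 5×4 matrix with these as rows.
There are 3 pivot columns, so rank = 3.
(With 5 elements in a 4-dimensional space the rank is at most 4.)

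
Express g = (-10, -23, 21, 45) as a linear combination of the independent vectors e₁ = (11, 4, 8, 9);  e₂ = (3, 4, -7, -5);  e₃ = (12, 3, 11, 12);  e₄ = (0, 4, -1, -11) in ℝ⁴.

Solve the system with e₁, e₂, e₃, e₄ as columns and g as the right-hand side.
Back-substitution yields (α₁, …, α₄) = (1, -3, -1, -3).

g = e₁ - 3e₂ - e₃ - 3e₄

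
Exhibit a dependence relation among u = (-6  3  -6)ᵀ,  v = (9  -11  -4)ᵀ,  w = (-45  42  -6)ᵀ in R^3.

Set up α₁u + … + α₃w = 0 and solve the homogeneous system.
A generator of the null space is (3, -3, -1).

3u - 3v - w = 0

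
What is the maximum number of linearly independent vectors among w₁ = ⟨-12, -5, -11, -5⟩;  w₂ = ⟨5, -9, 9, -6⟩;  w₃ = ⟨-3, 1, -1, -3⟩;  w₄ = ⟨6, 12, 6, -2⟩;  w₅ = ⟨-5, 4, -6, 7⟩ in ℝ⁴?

4

Apply Gaussian elimination to the matrix whose rows are w₁, w₂, w₃, w₄, w₅.
Reduction leaves 4 leading entries, giving rank 4.
(With 5 elements in a 4-dimensional space the rank is at most 4.)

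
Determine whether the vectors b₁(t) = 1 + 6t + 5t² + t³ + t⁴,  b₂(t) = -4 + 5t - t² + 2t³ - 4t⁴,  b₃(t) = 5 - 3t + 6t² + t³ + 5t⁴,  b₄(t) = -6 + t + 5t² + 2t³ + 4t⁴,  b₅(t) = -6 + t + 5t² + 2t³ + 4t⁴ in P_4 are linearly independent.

linearly dependent

Write each element as a coordinate vector in ℝ⁵ using {1, t, …, t⁴}.
Two of the vectors are equal, giving an immediate dependence.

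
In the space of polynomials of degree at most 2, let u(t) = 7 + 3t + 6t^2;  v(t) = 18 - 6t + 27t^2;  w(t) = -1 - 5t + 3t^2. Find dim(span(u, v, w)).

2

Represent each element by its coordinate vector in ℝ³.
Put the 3×3 matrix [u|v|w] into echelon form.
The echelon form has 2 nonzero rows, so the rank is 2.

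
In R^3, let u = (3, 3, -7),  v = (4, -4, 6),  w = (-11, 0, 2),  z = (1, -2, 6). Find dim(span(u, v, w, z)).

3

Apply Gaussian elimination to the matrix whose rows are u, v, w, z.
The echelon form has 3 nonzero rows, so the rank is 3.
(With 4 elements in a 3-dimensional space the rank is at most 3.)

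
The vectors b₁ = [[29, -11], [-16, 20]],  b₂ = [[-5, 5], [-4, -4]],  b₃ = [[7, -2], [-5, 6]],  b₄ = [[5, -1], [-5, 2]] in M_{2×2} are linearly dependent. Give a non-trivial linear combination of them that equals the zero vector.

Write each element as a vector in ℝ⁴ using {E₁₁, E₁₂, E₂₁, E₂₂}.
Write the vectors as columns of a matrix and find a nonzero vector in its null space.
The free variable yields coefficients (1, 1, -2, -2) (any nonzero multiple also works).

b₁ + b₂ - 2b₃ - 2b₄ = 0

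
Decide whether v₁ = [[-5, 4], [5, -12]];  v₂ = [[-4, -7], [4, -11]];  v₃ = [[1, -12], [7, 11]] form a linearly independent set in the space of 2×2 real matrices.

linearly independent

Write each element as a coordinate vector in ℝ⁴ using {E₁₁, E₁₂, E₂₁, E₂₂}.
Row-reduce the matrix whose columns are v₁, v₂, v₃.
The reduction yields 3 nonzero rows, so the rank is 3.
Since rank = 3 (the number of vectors), the set is linearly independent.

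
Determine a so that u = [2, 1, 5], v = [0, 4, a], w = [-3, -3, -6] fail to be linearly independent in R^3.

Place the vectors as rows of a 3×3 matrix; dependence ⇔ determinant zero.
The determinant works out to 3*a + 12.
This vanishes exactly when a = -4.

a = -4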